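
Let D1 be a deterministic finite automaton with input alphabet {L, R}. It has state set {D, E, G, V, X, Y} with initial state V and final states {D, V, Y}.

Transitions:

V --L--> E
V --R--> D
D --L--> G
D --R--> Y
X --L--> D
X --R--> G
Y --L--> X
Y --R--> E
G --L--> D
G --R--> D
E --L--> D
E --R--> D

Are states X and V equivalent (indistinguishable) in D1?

Every state is reachable, so we keep all 6.
Initial partition by acceptance: {D,V,Y} | {E,G,X}.
Refine {D,V,Y} on symbol R: members go to different blocks, giving {D,V} and {Y}.
Refine {D,V} on symbol R: members go to different blocks, giving {V} and {D}.
Split {E,G,X} by δ(·,R) → {E,G} and {X}.
No further refinement is possible. Final partition (5 blocks): {V} | {E,G} | {Y} | {D} | {X}.
X and V end up in different blocks, so they are distinguishable. For instance, the string 'ε' is accepted from only V.

No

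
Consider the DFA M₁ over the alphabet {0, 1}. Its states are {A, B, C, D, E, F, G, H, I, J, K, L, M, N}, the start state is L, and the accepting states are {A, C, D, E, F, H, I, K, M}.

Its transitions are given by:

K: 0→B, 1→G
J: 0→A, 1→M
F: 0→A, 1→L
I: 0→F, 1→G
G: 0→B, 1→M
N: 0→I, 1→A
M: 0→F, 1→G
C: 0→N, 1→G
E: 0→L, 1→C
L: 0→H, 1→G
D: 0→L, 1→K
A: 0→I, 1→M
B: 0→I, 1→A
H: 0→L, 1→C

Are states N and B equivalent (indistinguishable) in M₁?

Yes

Reachable states from the start: {A,B,C,F,G,H,I,L,M,N}. Unreachable: {D,E,J,K} — drop them.
P0 = {A,C,F,H,I,M} | {B,G,L,N}.
Refine {A,C,F,H,I,M} on symbol 0: members go to different blocks, giving {A,F,I,M} and {C,H}.
Split {A,F,I,M} by δ(·,1) → {F,I,M} and {A}.
On input 0, block {F,I,M} splits into {I,M} and {F}.
Split {B,G,L,N} by δ(·,0) → {B,N} and {G} and {L}.
Split {C,H} by δ(·,0) → {C} and {H}.
Stable partition: {I,M} | {B,N} | {C} | {A} | {F} | {G} | {L} | {H} — 8 equivalence classes.
N and B lie in the same block of the stable partition, so they are equivalent — no string distinguishes them.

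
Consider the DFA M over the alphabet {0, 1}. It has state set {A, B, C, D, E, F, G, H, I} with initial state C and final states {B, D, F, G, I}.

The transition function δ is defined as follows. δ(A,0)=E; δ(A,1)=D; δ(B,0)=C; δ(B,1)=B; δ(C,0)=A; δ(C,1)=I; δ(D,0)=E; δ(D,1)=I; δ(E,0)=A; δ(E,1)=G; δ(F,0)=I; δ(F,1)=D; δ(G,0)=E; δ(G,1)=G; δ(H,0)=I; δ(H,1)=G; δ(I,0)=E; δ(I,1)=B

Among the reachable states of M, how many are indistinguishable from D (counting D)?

4

States {F,H} cannot be reached from the start state, so discard them.
P0 = {B,D,G,I} | {A,C,E}.
No further refinement is possible. Final partition (2 blocks): {B,D,G,I} | {A,C,E}.
The equivalence class containing D is {B,D,G,I}, of size 4.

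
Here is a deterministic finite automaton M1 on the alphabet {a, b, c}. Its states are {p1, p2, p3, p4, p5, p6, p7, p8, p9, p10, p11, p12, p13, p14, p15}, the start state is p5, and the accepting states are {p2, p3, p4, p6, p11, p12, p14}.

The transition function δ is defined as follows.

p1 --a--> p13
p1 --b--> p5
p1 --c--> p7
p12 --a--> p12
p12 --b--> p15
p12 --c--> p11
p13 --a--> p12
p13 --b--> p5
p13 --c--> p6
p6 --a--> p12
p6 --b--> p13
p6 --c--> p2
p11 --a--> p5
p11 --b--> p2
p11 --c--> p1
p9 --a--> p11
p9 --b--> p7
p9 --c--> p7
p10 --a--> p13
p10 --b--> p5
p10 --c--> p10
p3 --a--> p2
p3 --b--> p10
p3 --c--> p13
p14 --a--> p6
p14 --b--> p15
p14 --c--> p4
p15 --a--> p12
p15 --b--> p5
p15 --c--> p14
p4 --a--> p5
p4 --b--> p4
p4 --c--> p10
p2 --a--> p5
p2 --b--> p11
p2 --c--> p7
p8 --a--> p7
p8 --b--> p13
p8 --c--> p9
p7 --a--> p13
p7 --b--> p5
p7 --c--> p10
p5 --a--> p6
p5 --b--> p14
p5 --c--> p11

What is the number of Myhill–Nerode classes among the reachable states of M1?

5

Reachable states from the start: {p1,p2,p4,p5,p6,p7,p10,p11,p12,p13,p14,p15}. Unreachable: {p3,p8,p9} — drop them.
Initial partition by acceptance: {p2,p4,p6,p11,p12,p14} | {p1,p5,p7,p10,p13,p15}.
Refine {p2,p4,p6,p11,p12,p14} on symbol a: members go to different blocks, giving {p2,p4,p11} and {p6,p12,p14}.
On input a, block {p1,p5,p7,p10,p13,p15} splits into {p1,p7,p10} and {p5,p13,p15}.
On input b, block {p5,p13,p15} splits into {p13,p15} and {p5}.
The partition is now stable with 5 blocks: {p2,p4,p11} | {p1,p7,p10} | {p6,p12,p14} | {p13,p15} | {p5}.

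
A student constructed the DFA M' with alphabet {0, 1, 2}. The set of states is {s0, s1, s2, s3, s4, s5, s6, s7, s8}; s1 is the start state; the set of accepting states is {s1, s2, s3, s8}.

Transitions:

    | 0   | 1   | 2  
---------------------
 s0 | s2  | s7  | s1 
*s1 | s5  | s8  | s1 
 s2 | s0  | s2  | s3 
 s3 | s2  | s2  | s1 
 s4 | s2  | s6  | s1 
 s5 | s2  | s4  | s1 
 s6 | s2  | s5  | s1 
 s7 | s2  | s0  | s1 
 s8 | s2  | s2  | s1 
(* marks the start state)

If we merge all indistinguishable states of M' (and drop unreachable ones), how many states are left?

Every state is reachable, so we keep all 9.
P0 = {s1,s2,s3,s8} | {s0,s4,s5,s6,s7}.
Split {s1,s2,s3,s8} by δ(·,0) → {s1,s2} and {s3,s8}.
On input 1, block {s1,s2} splits into {s1} and {s2}.
Stable partition: {s1} | {s0,s4,s5,s6,s7} | {s3,s8} | {s2} — 4 equivalence classes.

4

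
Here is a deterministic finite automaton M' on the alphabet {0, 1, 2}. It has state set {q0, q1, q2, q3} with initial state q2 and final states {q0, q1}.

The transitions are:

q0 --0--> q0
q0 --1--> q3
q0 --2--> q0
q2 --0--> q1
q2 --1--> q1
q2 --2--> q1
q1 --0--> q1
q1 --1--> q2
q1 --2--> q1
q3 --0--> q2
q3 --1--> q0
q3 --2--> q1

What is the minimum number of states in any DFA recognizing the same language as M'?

First remove the unreachable states {q0,q3}; 2 states remain.
Start with accepting vs non-accepting: {q1} | {q2}.
The partition is now stable with 2 blocks: {q1} | {q2}.

2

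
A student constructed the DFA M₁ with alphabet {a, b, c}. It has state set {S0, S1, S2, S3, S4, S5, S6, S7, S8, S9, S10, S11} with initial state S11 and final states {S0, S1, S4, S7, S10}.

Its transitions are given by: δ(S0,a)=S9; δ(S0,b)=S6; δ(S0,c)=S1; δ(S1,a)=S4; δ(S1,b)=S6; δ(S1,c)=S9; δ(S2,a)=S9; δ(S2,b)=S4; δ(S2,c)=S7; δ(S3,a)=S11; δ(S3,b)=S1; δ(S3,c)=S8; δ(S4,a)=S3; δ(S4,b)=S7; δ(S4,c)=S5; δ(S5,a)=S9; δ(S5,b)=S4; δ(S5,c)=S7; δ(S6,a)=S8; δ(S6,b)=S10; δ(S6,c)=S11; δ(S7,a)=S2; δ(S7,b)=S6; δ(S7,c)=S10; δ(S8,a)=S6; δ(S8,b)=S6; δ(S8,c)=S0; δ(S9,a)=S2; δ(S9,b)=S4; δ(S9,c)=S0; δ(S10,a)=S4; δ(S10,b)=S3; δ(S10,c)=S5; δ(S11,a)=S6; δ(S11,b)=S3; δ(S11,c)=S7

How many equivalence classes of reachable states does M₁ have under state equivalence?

Start with accepting vs non-accepting: {S0,S1,S4,S7,S10} | {S2,S3,S5,S6,S8,S9,S11}.
On input a, block {S0,S1,S4,S7,S10} splits into {S0,S4,S7} and {S1,S10}.
Split {S0,S4,S7} by δ(·,b) → {S0,S7} and {S4}.
Refine {S2,S3,S5,S6,S8,S9,S11} on symbol b: members go to different blocks, giving {S2,S5,S9} and {S3,S6} and {S8,S11}.
No further refinement is possible. Final partition (6 blocks): {S0,S7} | {S2,S5,S9} | {S1,S10} | {S4} | {S3,S6} | {S8,S11}.

6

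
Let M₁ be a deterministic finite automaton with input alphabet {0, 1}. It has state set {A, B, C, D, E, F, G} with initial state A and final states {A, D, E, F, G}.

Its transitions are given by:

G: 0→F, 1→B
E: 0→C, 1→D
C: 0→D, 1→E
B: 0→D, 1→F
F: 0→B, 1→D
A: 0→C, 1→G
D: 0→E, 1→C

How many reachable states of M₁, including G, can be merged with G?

2

All states are reachable from the start state.
Initial partition by acceptance: {A,D,E,F,G} | {B,C}.
Refine {A,D,E,F,G} on symbol 0: members go to different blocks, giving {A,E,F} and {D,G}.
No further refinement is possible. Final partition (3 blocks): {A,E,F} | {B,C} | {D,G}.
State G belongs to the block {D,G}, which has 2 states.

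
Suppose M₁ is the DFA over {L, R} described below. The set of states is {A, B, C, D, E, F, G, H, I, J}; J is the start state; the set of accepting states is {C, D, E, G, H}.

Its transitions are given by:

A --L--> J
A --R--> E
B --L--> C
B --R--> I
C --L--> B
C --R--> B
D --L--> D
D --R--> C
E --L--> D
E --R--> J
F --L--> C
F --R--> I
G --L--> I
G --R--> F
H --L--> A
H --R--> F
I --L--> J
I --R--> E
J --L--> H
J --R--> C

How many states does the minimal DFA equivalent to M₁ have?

7

First remove the unreachable states {G}; 9 states remain.
P0 = {C,D,E,H} | {A,B,F,I,J}.
On input L, block {C,D,E,H} splits into {C,H} and {D,E}.
Split {A,B,F,I,J} by δ(·,L) → {B,F,J} and {A,I}.
On input L, block {C,H} splits into {C} and {H}.
Refine {B,F,J} on symbol L: members go to different blocks, giving {B,F} and {J}.
Refine {D,E} on symbol R: members go to different blocks, giving {D} and {E}.
No further refinement is possible. Final partition (7 blocks): {C} | {B,F} | {D} | {A,I} | {H} | {J} | {E}.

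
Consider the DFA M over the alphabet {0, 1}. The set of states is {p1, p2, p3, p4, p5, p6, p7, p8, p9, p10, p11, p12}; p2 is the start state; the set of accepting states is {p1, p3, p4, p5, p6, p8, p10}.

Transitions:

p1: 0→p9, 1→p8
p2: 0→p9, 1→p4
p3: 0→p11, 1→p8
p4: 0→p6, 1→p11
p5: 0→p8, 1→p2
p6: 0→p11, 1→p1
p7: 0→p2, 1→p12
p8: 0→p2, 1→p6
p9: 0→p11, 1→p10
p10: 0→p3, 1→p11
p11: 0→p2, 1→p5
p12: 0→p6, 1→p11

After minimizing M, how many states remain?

3

Reachable states from the start: {p1,p2,p3,p4,p5,p6,p8,p9,p10,p11}. Unreachable: {p7,p12} — drop them.
P0 = {p1,p3,p4,p5,p6,p8,p10} | {p2,p9,p11}.
Split {p1,p3,p4,p5,p6,p8,p10} by δ(·,0) → {p1,p3,p6,p8} and {p4,p5,p10}.
The partition is now stable with 3 blocks: {p1,p3,p6,p8} | {p2,p9,p11} | {p4,p5,p10}.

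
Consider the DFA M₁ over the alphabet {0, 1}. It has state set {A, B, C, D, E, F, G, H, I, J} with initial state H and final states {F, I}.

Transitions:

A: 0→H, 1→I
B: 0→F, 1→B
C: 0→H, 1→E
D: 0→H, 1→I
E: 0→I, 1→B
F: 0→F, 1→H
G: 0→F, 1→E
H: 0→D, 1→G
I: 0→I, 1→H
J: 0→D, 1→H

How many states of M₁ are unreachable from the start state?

3

BFS from H reaches {B, D, E, F, G, H, I}; the 3 state(s) A, C, J are never visited.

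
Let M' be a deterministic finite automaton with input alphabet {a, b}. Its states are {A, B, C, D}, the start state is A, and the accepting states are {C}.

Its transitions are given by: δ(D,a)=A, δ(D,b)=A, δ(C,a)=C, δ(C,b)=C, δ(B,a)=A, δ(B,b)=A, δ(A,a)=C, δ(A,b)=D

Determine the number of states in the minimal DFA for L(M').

3

Reachable states from the start: {A,C,D}. Unreachable: {B} — drop them.
Start with accepting vs non-accepting: {C} | {A,D}.
Split {A,D} by δ(·,a) → {A} and {D}.
The partition is now stable with 3 blocks: {C} | {A} | {D}.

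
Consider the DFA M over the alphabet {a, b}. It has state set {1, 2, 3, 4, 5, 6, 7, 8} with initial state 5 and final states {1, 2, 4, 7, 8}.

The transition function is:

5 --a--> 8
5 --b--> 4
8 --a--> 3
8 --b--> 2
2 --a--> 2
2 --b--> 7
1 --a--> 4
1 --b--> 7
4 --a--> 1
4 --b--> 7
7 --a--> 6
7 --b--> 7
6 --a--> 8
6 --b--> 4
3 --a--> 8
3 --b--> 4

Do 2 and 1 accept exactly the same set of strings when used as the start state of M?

Every state is reachable, so we keep all 8.
Initial partition by acceptance: {1,2,4,7,8} | {3,5,6}.
Refine {1,2,4,7,8} on symbol a: members go to different blocks, giving {1,2,4} and {7,8}.
Refine {7,8} on symbol b: members go to different blocks, giving {7} and {8}.
Stable partition: {1,2,4} | {3,5,6} | {7} | {8} — 4 equivalence classes.
2 and 1 lie in the same block of the stable partition, so they are equivalent — no string distinguishes them.

Yes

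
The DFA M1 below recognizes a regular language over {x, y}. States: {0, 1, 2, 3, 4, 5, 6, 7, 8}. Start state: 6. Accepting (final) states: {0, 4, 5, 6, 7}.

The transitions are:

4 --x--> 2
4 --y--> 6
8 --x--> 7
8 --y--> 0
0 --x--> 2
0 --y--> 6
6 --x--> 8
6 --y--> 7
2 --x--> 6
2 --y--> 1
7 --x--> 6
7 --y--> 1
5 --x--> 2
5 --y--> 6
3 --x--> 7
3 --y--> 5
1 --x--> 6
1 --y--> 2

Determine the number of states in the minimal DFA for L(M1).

5

Reachable states from the start: {0,1,2,6,7,8}. Unreachable: {3,4,5} — drop them.
Start with accepting vs non-accepting: {0,6,7} | {1,2,8}.
Refine {0,6,7} on symbol x: members go to different blocks, giving {0,6} and {7}.
Refine {0,6} on symbol y: members go to different blocks, giving {0} and {6}.
On input x, block {1,2,8} splits into {1,2} and {8}.
No further refinement is possible. Final partition (5 blocks): {0} | {1,2} | {7} | {6} | {8}.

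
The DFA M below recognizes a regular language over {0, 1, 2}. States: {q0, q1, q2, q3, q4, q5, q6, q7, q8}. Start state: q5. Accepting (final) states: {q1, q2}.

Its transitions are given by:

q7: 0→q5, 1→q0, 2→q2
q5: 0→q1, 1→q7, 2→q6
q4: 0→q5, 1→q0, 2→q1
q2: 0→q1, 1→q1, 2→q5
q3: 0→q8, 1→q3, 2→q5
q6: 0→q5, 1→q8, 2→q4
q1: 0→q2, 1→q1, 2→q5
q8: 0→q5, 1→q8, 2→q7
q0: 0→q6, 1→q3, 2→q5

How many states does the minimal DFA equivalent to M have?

5

Every state is reachable, so we keep all 9.
Initial partition by acceptance: {q1,q2} | {q0,q3,q4,q5,q6,q7,q8}.
On input 0, block {q0,q3,q4,q5,q6,q7,q8} splits into {q0,q3,q4,q6,q7,q8} and {q5}.
Split {q0,q3,q4,q6,q7,q8} by δ(·,0) → {q4,q6,q7,q8} and {q0,q3}.
On input 1, block {q4,q6,q7,q8} splits into {q4,q7} and {q6,q8}.
The partition is now stable with 5 blocks: {q1,q2} | {q4,q7} | {q5} | {q0,q3} | {q6,q8}.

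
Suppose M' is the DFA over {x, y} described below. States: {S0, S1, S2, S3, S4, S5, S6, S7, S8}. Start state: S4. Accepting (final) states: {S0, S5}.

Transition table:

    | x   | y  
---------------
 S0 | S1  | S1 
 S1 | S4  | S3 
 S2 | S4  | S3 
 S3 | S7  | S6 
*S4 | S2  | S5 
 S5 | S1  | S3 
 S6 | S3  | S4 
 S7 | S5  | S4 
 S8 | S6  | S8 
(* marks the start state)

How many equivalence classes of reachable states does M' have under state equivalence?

Reachable states from the start: {S1,S2,S3,S4,S5,S6,S7}. Unreachable: {S0,S8} — drop them.
Initial partition by acceptance: {S5} | {S1,S2,S3,S4,S6,S7}.
Split {S1,S2,S3,S4,S6,S7} by δ(·,x) → {S1,S2,S3,S4,S6} and {S7}.
On input x, block {S1,S2,S3,S4,S6} splits into {S1,S2,S4,S6} and {S3}.
Refine {S1,S2,S4,S6} on symbol x: members go to different blocks, giving {S1,S2,S4} and {S6}.
On input y, block {S1,S2,S4} splits into {S1,S2} and {S4}.
Stable partition: {S5} | {S1,S2} | {S7} | {S3} | {S6} | {S4} — 6 equivalence classes.

6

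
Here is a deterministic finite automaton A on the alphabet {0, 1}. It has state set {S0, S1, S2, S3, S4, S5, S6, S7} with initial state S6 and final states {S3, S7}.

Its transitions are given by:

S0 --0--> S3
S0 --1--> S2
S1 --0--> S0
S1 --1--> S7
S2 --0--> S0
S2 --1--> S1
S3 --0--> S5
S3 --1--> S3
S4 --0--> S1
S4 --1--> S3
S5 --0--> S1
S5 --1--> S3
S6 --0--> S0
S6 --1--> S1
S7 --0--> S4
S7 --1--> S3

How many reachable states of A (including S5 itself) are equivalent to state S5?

Every state is reachable, so we keep all 8.
Initial partition by acceptance: {S3,S7} | {S0,S1,S2,S4,S5,S6}.
Refine {S0,S1,S2,S4,S5,S6} on symbol 0: members go to different blocks, giving {S1,S2,S4,S5,S6} and {S0}.
On input 0, block {S1,S2,S4,S5,S6} splits into {S1,S2,S6} and {S4,S5}.
On input 1, block {S1,S2,S6} splits into {S2,S6} and {S1}.
No further refinement is possible. Final partition (5 blocks): {S3,S7} | {S2,S6} | {S0} | {S4,S5} | {S1}.
State S5 belongs to the block {S4,S5}, which has 2 states.

2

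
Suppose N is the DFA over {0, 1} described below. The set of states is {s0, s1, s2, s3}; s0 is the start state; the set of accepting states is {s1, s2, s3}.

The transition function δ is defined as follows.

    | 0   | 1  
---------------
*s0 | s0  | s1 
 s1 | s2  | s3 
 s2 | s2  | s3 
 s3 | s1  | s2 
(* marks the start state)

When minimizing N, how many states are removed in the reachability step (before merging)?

0

A breadth-first search from the start state visits every state.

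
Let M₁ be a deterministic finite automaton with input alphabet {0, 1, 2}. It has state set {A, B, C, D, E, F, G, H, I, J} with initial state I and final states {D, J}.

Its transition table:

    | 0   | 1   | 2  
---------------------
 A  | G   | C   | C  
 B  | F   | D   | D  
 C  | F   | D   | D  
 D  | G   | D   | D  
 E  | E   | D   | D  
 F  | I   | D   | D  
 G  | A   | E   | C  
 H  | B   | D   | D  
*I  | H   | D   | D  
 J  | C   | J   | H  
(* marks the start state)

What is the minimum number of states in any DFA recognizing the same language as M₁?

Reachable states from the start: {A,B,C,D,E,F,G,H,I}. Unreachable: {J} — drop them.
Initial partition by acceptance: {D} | {A,B,C,E,F,G,H,I}.
Refine {A,B,C,E,F,G,H,I} on symbol 1: members go to different blocks, giving {B,C,E,F,H,I} and {A,G}.
No further refinement is possible. Final partition (3 blocks): {D} | {B,C,E,F,H,I} | {A,G}.

3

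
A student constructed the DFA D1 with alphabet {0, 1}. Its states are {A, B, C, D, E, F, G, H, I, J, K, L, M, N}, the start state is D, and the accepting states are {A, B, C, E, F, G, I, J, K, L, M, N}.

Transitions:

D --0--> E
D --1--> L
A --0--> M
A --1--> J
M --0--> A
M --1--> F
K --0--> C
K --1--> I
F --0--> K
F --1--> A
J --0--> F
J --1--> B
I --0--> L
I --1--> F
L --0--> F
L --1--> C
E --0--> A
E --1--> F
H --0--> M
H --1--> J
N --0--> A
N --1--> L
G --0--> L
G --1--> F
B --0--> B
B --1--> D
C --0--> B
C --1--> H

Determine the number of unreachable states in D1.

Starting at D and following transitions, the reachable set is {A, B, C, D, E, F, H, I, J, K, L, M}. That leaves G, N unreachable — 2 in total.

2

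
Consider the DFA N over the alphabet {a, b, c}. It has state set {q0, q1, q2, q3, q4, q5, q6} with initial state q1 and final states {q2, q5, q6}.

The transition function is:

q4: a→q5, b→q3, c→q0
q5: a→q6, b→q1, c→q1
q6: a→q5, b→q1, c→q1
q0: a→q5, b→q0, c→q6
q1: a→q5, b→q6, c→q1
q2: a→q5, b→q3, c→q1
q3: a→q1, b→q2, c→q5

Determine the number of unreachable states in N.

4

No path from q1 leads to q0, q2, q3, q4; the other 3 states are all reachable.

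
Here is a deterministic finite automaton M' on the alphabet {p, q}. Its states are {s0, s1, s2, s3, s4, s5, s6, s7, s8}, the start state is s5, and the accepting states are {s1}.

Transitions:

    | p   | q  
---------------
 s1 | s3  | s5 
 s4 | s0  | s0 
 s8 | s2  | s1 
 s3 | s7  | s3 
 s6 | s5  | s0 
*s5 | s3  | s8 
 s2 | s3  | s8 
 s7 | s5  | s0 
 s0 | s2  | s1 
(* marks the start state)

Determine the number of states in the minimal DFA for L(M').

Reachable states from the start: {s0,s1,s2,s3,s5,s7,s8}. Unreachable: {s4,s6} — drop them.
P0 = {s1} | {s0,s2,s3,s5,s7,s8}.
Split {s0,s2,s3,s5,s7,s8} by δ(·,q) → {s2,s3,s5,s7} and {s0,s8}.
Refine {s2,s3,s5,s7} on symbol q: members go to different blocks, giving {s2,s5,s7} and {s3}.
Split {s2,s5,s7} by δ(·,p) → {s2,s5} and {s7}.
No further refinement is possible. Final partition (5 blocks): {s1} | {s2,s5} | {s0,s8} | {s3} | {s7}.

5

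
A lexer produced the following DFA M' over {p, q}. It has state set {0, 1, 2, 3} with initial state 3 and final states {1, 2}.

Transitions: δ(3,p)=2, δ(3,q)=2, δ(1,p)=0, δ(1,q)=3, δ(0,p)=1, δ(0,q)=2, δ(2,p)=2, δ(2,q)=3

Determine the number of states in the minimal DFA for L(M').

First remove the unreachable states {0,1}; 2 states remain.
Start with accepting vs non-accepting: {2} | {3}.
The partition is now stable with 2 blocks: {2} | {3}.

2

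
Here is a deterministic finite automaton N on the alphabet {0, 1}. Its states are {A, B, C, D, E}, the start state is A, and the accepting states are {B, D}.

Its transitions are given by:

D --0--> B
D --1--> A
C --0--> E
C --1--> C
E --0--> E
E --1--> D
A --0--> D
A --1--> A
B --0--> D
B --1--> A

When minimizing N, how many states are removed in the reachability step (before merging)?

2

Starting at A and following transitions, the reachable set is {A, B, D}. That leaves C, E unreachable — 2 in total.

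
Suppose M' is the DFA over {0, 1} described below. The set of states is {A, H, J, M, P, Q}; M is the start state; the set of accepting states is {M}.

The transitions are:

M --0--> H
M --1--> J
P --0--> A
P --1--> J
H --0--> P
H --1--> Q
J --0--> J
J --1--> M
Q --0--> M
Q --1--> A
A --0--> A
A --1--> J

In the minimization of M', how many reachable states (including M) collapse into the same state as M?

All states are reachable from the start state.
Initial partition by acceptance: {M} | {A,H,J,P,Q}.
Refine {A,H,J,P,Q} on symbol 0: members go to different blocks, giving {A,H,J,P} and {Q}.
Split {A,H,J,P} by δ(·,1) → {A,P} and {J} and {H}.
The partition is now stable with 5 blocks: {M} | {A,P} | {Q} | {J} | {H}.
The equivalence class containing M is {M}, of size 1.

1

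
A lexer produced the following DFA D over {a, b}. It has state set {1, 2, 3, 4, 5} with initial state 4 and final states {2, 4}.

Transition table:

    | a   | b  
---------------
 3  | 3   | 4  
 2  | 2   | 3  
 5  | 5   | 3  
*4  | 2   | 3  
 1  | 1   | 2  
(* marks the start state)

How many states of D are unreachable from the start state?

2

Starting at 4 and following transitions, the reachable set is {2, 3, 4}. That leaves 1, 5 unreachable — 2 in total.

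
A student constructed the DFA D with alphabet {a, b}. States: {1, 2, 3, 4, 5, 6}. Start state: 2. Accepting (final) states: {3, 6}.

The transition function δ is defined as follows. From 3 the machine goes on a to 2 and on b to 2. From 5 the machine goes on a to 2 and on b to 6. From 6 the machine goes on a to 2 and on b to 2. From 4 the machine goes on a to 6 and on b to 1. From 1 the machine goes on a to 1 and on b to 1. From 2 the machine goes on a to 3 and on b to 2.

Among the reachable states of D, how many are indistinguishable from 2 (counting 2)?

Reachable states from the start: {2,3}. Unreachable: {1,4,5,6} — drop them.
Start with accepting vs non-accepting: {3} | {2}.
No further refinement is possible. Final partition (2 blocks): {3} | {2}.
The equivalence class containing 2 is {2}, of size 1.

1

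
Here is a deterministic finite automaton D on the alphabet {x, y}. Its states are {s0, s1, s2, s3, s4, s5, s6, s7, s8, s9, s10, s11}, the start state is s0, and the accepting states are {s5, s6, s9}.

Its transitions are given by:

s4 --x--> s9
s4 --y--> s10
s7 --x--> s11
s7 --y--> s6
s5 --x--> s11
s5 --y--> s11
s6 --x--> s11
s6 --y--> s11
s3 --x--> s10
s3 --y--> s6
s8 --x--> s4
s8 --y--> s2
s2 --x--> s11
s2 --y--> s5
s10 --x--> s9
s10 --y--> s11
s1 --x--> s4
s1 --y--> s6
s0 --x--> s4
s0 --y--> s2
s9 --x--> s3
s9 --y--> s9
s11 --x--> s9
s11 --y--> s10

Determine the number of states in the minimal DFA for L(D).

Reachable states from the start: {s0,s2,s3,s4,s5,s6,s9,s10,s11}. Unreachable: {s1,s7,s8} — drop them.
Start with accepting vs non-accepting: {s5,s6,s9} | {s0,s2,s3,s4,s10,s11}.
Refine {s5,s6,s9} on symbol y: members go to different blocks, giving {s5,s6} and {s9}.
On input x, block {s0,s2,s3,s4,s10,s11} splits into {s0,s2,s3} and {s4,s10,s11}.
Split {s0,s2,s3} by δ(·,y) → {s2,s3} and {s0}.
Stable partition: {s5,s6} | {s2,s3} | {s9} | {s4,s10,s11} | {s0} — 5 equivalence classes.

5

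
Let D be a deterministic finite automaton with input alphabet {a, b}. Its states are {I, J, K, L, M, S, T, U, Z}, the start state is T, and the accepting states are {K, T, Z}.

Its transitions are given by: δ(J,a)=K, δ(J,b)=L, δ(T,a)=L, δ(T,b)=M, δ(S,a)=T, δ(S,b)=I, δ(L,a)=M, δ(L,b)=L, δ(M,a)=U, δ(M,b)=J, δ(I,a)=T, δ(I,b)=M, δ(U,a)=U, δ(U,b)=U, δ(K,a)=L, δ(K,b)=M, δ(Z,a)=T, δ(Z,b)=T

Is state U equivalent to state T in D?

Reachable states from the start: {J,K,L,M,T,U}. Unreachable: {I,S,Z} — drop them.
Initial partition by acceptance: {K,T} | {J,L,M,U}.
On input a, block {J,L,M,U} splits into {L,M,U} and {J}.
On input b, block {L,M,U} splits into {L,U} and {M}.
Split {L,U} by δ(·,a) → {L} and {U}.
Stable partition: {K,T} | {L} | {J} | {M} | {U} — 5 equivalence classes.
U and T end up in different blocks, so they are distinguishable. For instance, the string 'ε' is accepted from only T.

No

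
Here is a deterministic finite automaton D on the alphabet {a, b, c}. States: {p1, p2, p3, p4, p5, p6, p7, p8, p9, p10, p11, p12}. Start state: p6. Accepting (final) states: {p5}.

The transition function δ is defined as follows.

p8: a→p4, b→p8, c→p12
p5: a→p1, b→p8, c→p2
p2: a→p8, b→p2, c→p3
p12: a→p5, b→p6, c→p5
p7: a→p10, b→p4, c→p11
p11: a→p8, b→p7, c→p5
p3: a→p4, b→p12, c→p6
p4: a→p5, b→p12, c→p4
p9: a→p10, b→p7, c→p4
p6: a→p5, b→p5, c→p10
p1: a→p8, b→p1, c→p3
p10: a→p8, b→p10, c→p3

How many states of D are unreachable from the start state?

No path from p6 leads to p7, p9, p11; the other 9 states are all reachable.

3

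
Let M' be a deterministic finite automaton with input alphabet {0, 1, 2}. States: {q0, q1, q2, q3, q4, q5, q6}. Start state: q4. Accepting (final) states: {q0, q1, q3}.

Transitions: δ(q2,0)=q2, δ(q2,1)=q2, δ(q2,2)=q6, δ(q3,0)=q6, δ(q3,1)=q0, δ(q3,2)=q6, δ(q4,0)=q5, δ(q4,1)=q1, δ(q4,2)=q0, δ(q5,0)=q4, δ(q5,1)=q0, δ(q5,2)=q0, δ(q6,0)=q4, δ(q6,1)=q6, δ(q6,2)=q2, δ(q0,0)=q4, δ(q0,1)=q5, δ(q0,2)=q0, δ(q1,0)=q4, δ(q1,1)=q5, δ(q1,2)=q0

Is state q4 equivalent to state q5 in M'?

States {q2,q3,q6} cannot be reached from the start state, so discard them.
P0 = {q0,q1} | {q4,q5}.
Stable partition: {q0,q1} | {q4,q5} — 2 equivalence classes.
q4 and q5 lie in the same block of the stable partition, so they are equivalent — no string distinguishes them.

Yes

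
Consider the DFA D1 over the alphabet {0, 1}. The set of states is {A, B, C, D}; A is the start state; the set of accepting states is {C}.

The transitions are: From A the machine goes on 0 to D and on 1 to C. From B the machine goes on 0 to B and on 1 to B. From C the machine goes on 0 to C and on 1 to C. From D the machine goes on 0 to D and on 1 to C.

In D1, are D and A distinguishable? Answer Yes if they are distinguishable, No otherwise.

States {B} cannot be reached from the start state, so discard them.
Start with accepting vs non-accepting: {C} | {A,D}.
No further refinement is possible. Final partition (2 blocks): {C} | {A,D}.
D and A lie in the same block of the stable partition, so they are equivalent — no string distinguishes them.

No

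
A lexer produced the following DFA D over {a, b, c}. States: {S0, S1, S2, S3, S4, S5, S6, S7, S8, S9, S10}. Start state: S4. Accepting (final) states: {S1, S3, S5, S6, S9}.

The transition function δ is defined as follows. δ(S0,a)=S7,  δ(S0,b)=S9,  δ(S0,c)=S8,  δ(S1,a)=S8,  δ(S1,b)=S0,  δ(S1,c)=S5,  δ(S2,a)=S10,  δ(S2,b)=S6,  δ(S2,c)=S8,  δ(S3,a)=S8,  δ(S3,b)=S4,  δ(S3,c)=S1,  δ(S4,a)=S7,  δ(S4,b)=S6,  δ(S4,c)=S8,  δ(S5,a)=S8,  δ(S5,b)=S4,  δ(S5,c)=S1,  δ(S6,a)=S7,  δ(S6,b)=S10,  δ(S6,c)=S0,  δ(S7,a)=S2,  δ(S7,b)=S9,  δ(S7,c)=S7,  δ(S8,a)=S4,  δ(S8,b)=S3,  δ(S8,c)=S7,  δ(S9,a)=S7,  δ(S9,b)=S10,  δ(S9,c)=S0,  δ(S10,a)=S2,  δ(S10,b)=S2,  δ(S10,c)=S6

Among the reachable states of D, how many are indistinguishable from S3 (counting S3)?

Every state is reachable, so we keep all 11.
Start with accepting vs non-accepting: {S1,S3,S5,S6,S9} | {S0,S2,S4,S7,S8,S10}.
On input c, block {S1,S3,S5,S6,S9} splits into {S1,S3,S5} and {S6,S9}.
Split {S0,S2,S4,S7,S8,S10} by δ(·,b) → {S0,S2,S4,S7} and {S8} and {S10}.
Refine {S0,S2,S4,S7} on symbol a: members go to different blocks, giving {S0,S4,S7} and {S2}.
Split {S0,S4,S7} by δ(·,a) → {S0,S4} and {S7}.
The partition is now stable with 7 blocks: {S1,S3,S5} | {S0,S4} | {S6,S9} | {S8} | {S10} | {S2} | {S7}.
The equivalence class containing S3 is {S1,S3,S5}, of size 3.

3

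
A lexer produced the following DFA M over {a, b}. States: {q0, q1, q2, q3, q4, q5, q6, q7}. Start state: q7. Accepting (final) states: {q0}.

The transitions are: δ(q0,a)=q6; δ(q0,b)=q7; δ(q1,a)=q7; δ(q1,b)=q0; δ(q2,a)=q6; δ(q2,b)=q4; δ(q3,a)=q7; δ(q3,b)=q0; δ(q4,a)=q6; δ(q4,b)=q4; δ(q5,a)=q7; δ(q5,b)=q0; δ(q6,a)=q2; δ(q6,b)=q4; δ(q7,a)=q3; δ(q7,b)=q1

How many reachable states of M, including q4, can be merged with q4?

3

First remove the unreachable states {q5}; 7 states remain.
Initial partition by acceptance: {q0} | {q1,q2,q3,q4,q6,q7}.
Refine {q1,q2,q3,q4,q6,q7} on symbol b: members go to different blocks, giving {q2,q4,q6,q7} and {q1,q3}.
Refine {q2,q4,q6,q7} on symbol a: members go to different blocks, giving {q2,q4,q6} and {q7}.
The partition is now stable with 4 blocks: {q0} | {q2,q4,q6} | {q1,q3} | {q7}.
State q4 belongs to the block {q2,q4,q6}, which has 3 states.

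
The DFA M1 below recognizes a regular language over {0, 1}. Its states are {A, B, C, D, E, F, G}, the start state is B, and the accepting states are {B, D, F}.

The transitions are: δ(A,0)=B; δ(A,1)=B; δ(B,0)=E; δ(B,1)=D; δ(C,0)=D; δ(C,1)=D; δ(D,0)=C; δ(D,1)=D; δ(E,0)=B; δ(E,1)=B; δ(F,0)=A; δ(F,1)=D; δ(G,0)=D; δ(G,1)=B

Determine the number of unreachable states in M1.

3

BFS from B reaches {B, C, D, E}; the 3 state(s) A, F, G are never visited.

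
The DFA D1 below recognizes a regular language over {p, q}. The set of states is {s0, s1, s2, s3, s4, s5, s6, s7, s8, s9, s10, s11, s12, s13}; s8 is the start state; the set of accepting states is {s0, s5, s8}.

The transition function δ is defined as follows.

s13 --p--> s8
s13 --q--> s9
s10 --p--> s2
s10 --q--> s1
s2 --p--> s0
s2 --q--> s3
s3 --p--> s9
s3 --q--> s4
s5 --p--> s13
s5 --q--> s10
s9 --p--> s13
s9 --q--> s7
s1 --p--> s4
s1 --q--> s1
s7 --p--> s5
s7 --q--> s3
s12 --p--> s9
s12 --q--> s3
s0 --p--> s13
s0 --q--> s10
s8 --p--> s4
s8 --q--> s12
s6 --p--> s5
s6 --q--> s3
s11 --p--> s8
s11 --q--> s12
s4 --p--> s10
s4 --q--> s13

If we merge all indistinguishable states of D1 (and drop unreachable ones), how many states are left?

10

States {s6,s11} cannot be reached from the start state, so discard them.
P0 = {s0,s5,s8} | {s1,s2,s3,s4,s7,s9,s10,s12,s13}.
Split {s1,s2,s3,s4,s7,s9,s10,s12,s13} by δ(·,p) → {s1,s3,s4,s9,s10,s12} and {s2,s7,s13}.
Refine {s0,s5,s8} on symbol p: members go to different blocks, giving {s0,s5} and {s8}.
Refine {s1,s3,s4,s9,s10,s12} on symbol p: members go to different blocks, giving {s1,s3,s4,s12} and {s9,s10}.
On input p, block {s1,s3,s4,s12} splits into {s3,s4,s12} and {s1}.
On input q, block {s3,s4,s12} splits into {s3,s12} and {s4}.
Split {s3,s12} by δ(·,q) → {s3} and {s12}.
Refine {s2,s7,s13} on symbol p: members go to different blocks, giving {s2,s7} and {s13}.
Refine {s9,s10} on symbol p: members go to different blocks, giving {s9} and {s10}.
The partition is now stable with 10 blocks: {s0,s5} | {s3} | {s2,s7} | {s8} | {s9} | {s1} | {s4} | {s12} | {s13} | {s10}.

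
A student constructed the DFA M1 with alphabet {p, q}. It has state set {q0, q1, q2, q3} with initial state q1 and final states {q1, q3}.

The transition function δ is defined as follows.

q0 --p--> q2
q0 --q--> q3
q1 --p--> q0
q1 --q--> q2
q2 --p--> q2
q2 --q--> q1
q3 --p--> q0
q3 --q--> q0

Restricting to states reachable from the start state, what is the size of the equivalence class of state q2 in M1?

P0 = {q1,q3} | {q0,q2}.
The partition is now stable with 2 blocks: {q1,q3} | {q0,q2}.
State q2 belongs to the block {q0,q2}, which has 2 states.

2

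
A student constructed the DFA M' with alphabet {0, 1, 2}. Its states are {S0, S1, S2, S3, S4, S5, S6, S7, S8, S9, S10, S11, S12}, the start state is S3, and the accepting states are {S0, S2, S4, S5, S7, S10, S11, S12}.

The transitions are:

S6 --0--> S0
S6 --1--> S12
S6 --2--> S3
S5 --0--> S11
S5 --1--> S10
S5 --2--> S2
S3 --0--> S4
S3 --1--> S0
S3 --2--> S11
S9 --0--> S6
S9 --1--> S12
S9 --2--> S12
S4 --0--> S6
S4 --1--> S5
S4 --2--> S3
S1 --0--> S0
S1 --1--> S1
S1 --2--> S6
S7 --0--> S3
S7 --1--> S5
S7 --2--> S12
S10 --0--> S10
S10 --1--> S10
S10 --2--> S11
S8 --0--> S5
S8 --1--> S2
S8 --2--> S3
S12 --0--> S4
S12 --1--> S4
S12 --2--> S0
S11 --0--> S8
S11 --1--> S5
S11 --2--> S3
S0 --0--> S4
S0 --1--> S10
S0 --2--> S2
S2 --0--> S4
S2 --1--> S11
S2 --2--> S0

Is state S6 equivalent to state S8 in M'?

Yes

First remove the unreachable states {S1,S7,S9}; 10 states remain.
P0 = {S0,S2,S4,S5,S10,S11,S12} | {S3,S6,S8}.
Split {S0,S2,S4,S5,S10,S11,S12} by δ(·,0) → {S0,S2,S5,S10,S12} and {S4,S11}.
On input 0, block {S0,S2,S5,S10,S12} splits into {S0,S2,S5,S12} and {S10}.
On input 1, block {S0,S2,S5,S12} splits into {S0,S5} and {S2,S12}.
Refine {S3,S6,S8} on symbol 0: members go to different blocks, giving {S6,S8} and {S3}.
No further refinement is possible. Final partition (6 blocks): {S0,S5} | {S6,S8} | {S4,S11} | {S10} | {S2,S12} | {S3}.
S6 and S8 lie in the same block of the stable partition, so they are equivalent — no string distinguishes them.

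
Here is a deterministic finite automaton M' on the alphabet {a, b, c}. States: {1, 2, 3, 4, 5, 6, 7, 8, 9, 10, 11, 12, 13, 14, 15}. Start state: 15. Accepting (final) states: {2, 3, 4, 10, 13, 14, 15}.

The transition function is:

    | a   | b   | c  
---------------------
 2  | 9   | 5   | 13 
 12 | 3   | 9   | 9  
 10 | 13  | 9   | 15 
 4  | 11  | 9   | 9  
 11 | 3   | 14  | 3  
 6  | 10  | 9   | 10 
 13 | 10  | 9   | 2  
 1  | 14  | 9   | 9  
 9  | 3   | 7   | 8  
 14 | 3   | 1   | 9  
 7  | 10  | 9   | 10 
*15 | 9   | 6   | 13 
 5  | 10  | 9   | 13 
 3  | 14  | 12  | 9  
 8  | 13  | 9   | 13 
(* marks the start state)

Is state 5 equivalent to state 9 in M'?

No

First remove the unreachable states {4,11}; 13 states remain.
Initial partition by acceptance: {2,3,10,13,14,15} | {1,5,6,7,8,9,12}.
Split {2,3,10,13,14,15} by δ(·,a) → {3,10,13,14} and {2,15}.
On input c, block {3,10,13,14} splits into {3,14} and {10,13}.
On input a, block {1,5,6,7,8,9,12} splits into {5,6,7,8} and {1,9,12}.
Split {1,9,12} by δ(·,b) → {1,12} and {9}.
The partition is now stable with 6 blocks: {3,14} | {5,6,7,8} | {2,15} | {10,13} | {1,12} | {9}.
5 and 9 end up in different blocks, so they are distinguishable. For instance, the string 'c' is accepted from only 5.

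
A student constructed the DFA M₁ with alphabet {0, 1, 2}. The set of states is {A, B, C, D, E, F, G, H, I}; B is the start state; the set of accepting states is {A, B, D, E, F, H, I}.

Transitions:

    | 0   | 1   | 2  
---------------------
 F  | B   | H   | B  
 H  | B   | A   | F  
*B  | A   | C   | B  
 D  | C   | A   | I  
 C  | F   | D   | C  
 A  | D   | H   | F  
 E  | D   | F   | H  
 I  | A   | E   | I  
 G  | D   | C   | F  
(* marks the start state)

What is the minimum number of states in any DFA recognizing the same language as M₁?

8

States {G} cannot be reached from the start state, so discard them.
Start with accepting vs non-accepting: {A,B,D,E,F,H,I} | {C}.
Split {A,B,D,E,F,H,I} by δ(·,0) → {A,B,E,F,H,I} and {D}.
Split {A,B,E,F,H,I} by δ(·,0) → {B,F,H,I} and {A,E}.
On input 0, block {B,F,H,I} splits into {B,I} and {F,H}.
Split {B,I} by δ(·,1) → {B} and {I}.
Refine {F,H} on symbol 1: members go to different blocks, giving {F} and {H}.
Split {A,E} by δ(·,1) → {A} and {E}.
No further refinement is possible. Final partition (8 blocks): {B} | {C} | {D} | {A} | {F} | {I} | {H} | {E}.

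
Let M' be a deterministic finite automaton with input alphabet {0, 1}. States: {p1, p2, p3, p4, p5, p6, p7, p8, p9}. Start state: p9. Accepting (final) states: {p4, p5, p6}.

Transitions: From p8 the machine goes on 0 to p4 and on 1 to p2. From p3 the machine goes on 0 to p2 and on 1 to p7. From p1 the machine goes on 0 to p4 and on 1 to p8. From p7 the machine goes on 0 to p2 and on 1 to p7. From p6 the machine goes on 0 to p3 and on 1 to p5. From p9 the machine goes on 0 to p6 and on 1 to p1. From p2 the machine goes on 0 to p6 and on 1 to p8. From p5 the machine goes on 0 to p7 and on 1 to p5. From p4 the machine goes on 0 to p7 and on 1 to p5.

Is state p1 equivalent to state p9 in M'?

Yes

All states are reachable from the start state.
Initial partition by acceptance: {p4,p5,p6} | {p1,p2,p3,p7,p8,p9}.
Split {p1,p2,p3,p7,p8,p9} by δ(·,0) → {p1,p2,p8,p9} and {p3,p7}.
The partition is now stable with 3 blocks: {p4,p5,p6} | {p1,p2,p8,p9} | {p3,p7}.
p1 and p9 lie in the same block of the stable partition, so they are equivalent — no string distinguishes them.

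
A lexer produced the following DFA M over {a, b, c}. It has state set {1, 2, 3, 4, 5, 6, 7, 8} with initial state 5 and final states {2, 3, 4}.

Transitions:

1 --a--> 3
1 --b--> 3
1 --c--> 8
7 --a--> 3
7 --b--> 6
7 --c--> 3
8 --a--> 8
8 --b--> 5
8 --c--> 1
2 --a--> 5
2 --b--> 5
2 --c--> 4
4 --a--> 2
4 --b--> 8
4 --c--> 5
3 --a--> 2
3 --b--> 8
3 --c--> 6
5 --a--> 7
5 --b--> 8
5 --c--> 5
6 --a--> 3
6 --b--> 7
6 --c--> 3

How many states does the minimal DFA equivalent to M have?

P0 = {2,3,4} | {1,5,6,7,8}.
On input a, block {2,3,4} splits into {3,4} and {2}.
Split {1,5,6,7,8} by δ(·,a) → {1,6,7} and {5,8}.
On input c, block {3,4} splits into {3} and {4}.
On input b, block {1,6,7} splits into {6,7} and {1}.
On input a, block {5,8} splits into {5} and {8}.
No further refinement is possible. Final partition (7 blocks): {3} | {6,7} | {2} | {5} | {4} | {1} | {8}.

7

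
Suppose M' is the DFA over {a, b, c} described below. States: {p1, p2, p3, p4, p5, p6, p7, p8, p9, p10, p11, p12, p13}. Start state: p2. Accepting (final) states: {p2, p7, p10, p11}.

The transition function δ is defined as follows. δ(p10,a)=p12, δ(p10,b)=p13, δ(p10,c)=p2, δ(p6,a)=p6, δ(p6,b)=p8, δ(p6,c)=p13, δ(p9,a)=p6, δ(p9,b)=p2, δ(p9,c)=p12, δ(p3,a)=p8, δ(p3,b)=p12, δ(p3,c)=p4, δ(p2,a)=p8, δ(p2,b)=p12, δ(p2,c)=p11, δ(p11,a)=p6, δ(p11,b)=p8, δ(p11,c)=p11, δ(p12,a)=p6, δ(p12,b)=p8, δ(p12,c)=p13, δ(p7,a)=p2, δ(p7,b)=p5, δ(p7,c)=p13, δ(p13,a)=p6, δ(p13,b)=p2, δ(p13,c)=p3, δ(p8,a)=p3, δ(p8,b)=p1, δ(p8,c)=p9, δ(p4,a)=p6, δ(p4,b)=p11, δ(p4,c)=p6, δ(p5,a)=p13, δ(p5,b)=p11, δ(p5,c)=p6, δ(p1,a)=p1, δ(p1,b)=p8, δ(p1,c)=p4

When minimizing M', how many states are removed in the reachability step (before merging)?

No path from p2 leads to p5, p7, p10; the other 10 states are all reachable.

3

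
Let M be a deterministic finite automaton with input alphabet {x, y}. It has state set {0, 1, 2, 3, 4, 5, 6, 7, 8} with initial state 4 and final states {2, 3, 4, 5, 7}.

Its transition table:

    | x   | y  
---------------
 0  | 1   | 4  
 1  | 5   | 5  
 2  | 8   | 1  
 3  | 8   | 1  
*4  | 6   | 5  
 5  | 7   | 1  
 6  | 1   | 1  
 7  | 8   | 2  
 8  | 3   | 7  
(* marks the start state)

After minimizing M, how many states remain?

States {0} cannot be reached from the start state, so discard them.
Initial partition by acceptance: {2,3,4,5,7} | {1,6,8}.
Split {2,3,4,5,7} by δ(·,x) → {2,3,4,7} and {5}.
On input y, block {2,3,4,7} splits into {2,3} and {4} and {7}.
Refine {1,6,8} on symbol x: members go to different blocks, giving {1} and {6} and {8}.
The partition is now stable with 7 blocks: {2,3} | {1} | {5} | {4} | {7} | {6} | {8}.

7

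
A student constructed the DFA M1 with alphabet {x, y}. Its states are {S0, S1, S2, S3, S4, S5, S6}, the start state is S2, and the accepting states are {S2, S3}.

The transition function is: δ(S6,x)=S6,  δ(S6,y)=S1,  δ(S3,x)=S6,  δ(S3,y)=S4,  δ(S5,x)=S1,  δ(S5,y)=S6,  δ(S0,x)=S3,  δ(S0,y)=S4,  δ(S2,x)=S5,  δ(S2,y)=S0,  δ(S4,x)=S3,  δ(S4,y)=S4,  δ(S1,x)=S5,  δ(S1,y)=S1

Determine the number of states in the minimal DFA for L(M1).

3

All states are reachable from the start state.
Initial partition by acceptance: {S2,S3} | {S0,S1,S4,S5,S6}.
Refine {S0,S1,S4,S5,S6} on symbol x: members go to different blocks, giving {S1,S5,S6} and {S0,S4}.
The partition is now stable with 3 blocks: {S2,S3} | {S1,S5,S6} | {S0,S4}.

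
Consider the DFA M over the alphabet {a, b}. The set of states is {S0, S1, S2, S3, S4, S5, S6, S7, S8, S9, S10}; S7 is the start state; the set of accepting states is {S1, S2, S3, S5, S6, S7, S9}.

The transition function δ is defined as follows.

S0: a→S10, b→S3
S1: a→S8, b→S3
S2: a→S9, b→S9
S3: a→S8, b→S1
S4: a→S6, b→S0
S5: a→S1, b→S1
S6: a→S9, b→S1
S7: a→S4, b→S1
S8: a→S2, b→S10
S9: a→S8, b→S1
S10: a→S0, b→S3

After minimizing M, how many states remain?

Reachable states from the start: {S0,S1,S2,S3,S4,S6,S7,S8,S9,S10}. Unreachable: {S5} — drop them.
Initial partition by acceptance: {S1,S2,S3,S6,S7,S9} | {S0,S4,S8,S10}.
On input a, block {S1,S2,S3,S6,S7,S9} splits into {S1,S3,S7,S9} and {S2,S6}.
Split {S0,S4,S8,S10} by δ(·,a) → {S0,S10} and {S4,S8}.
No further refinement is possible. Final partition (4 blocks): {S1,S3,S7,S9} | {S0,S10} | {S2,S6} | {S4,S8}.

4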